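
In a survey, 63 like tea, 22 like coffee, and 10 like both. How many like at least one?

|A union B| = |A| + |B| - |A intersect B| = 63 + 22 - 10.

Final answer: 75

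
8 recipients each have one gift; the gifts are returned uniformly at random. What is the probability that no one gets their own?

Derangements satisfy D(n) = (n-1)(D(n-1) + D(n-2)), starting from D(0)=1, D(1)=0.
Building up: D(2)=1, D(3)=2, D(4)=9, D(5)=44, D(6)=265, D(7)=1854, D(8)=14833.
Total arrangements: 8! = 40320.
Probability = D(8)/8! = 2119/5760.

Final answer: D(8)/8! = 14833/40320 = 0.367882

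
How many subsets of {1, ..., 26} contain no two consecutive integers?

Condition on whether n belongs to the subset: if not, any valid subset of {1, ..., n-1} works (a(n-1)); if so, n-1 is excluded and the rest is a valid subset of {1, ..., n-2} (a(n-2)). Hence a(n) = a(n-1) + a(n-2), a(1)=2, a(2)=3.
Iterating the recurrence: a(1)=2, a(2)=3, a(3)=5, a(4)=8, a(5)=13, a(6)=21, a(7)=34, a(8)=55, a(9)=89, a(10)=144, a(11)=233, a(12)=377, a(13)=610, a(14)=987, a(15)=1597, a(16)=2584, a(17)=4181, a(18)=6765, a(19)=10946, a(20)=17711, a(21)=28657, a(22)=46368, a(23)=75025, a(24)=121393, a(25)=196418, a(26)=317811.

Final answer: 317811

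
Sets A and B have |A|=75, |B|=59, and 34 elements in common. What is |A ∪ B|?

|A union B| = |A| + |B| - |A intersect B| = 75 + 59 - 34.

Final answer: 100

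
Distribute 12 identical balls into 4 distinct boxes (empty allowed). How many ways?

Stars and bars: C(n+k-1, k-1) = C(15,3).

Final answer: C(15,3) = 455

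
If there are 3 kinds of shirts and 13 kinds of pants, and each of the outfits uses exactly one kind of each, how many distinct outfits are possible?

By the multiplication principle: 3 x 13.

Final answer: 39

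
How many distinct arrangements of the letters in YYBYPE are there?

Letters (B:1, E:1, P:1, Y:3). Total letters: 6.
Permutations = 6!/(3!).

Final answer: 120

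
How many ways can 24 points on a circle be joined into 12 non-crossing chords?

This is a standard Catalan-number count: the answer is C_n. Here n = 24/2 = 12.
Using C_0 = 1 and C_(k+1) = C_k x 2(2k+1)/(k+2), build up term by term: C_1=1, C_2=2, C_3=5, C_4=14, C_5=42, C_6=132, C_7=429, C_8=1430, C_9=4862, C_10=16796, C_11=58786, C_12=208012.

Final answer: C_{12} = 208012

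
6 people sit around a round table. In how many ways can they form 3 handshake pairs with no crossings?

This is counted by the nth Catalan number C_n. Here n = 6/2 = 3.
Using C_0 = 1 and C_(k+1) = C_k x 2(2k+1)/(k+2), build up term by term: C_1=1, C_2=2, C_3=5.

Final answer: C_{3} = 5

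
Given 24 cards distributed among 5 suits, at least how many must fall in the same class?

By pigeonhole with 24 objects and 5 categories: ceiling(24/5).

Final answer: 5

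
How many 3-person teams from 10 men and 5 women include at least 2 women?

Sum over valid woman counts:
C(5,2)C(10,1) = 100
C(5,3)C(10,0) = 10
Total: 100 + 10.

Final answer: 110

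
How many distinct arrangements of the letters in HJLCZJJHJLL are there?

Letters (C:1, H:2, J:4, L:3, Z:1). Total letters: 11.
Permutations = 11!/(4! x 3! x 2!).

Final answer: 138600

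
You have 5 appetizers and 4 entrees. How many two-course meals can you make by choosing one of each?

By the multiplication principle: 5 x 4.

Final answer: 20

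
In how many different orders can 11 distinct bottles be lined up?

The number of ways to arrange 11 distinct objects is 11!.

Final answer: 11! = 39916800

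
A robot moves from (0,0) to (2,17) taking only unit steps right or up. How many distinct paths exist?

Each path has 2 right steps and 17 up steps in some order (19 steps total).
Choose which 17 of the 19 steps are up: C(19,17).

Final answer: C(19,17) = 171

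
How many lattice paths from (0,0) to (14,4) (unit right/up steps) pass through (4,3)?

Paths (0,0)->(4,3): C(7,3) = 35.
Paths (4,3)->(14,4): C(11,1) = 11.
By multiplication principle: 35 x 11.

Final answer: 385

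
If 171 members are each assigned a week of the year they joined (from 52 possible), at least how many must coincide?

There are 52 possible values for week of the year they joined. With 171 members and 52 categories, by pigeonhole: ceiling(171/52).

Final answer: 4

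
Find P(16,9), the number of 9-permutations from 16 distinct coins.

P(16,9) = 16!/(16-9)! = 16!/7!.

Final answer: P(16,9) = 4151347200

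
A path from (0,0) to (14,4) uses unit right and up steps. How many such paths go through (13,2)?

Paths (0,0)->(13,2): C(15,2) = 105.
Paths (13,2)->(14,4): C(3,2) = 3.
By multiplication principle: 105 x 3.

Final answer: 315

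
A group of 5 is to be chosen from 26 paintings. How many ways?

C(26,5) = 26!/(5! x 21!).

Final answer: \binom{26}{5} = 65780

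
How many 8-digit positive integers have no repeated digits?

First digit: 9 (not 0). Second: 9 (not first). Third: 8, etc.
Total: 9 x 9 x 8 x 7 x 6 x 5 x 4 x 3.

Final answer: 1632960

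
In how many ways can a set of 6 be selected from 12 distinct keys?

C(12,6) = 12!/(6! x (12-6)!).

Final answer: C(12,6) = 924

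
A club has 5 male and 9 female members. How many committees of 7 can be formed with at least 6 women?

Sum over valid woman counts:
C(9,6)C(5,1) = 420
C(9,7)C(5,0) = 36
Total: 420 + 36.

Final answer: 456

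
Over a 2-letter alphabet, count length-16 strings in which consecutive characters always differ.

First character: 2 choices. Each subsequent: 1 choices (must differ from the previous one).
Total: 2 x 1^15.

Final answer: 2 x 1^{15} = 2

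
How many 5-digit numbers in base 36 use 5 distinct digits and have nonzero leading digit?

The leading digit has 35 choices (anything but zero); the next has 35 (anything but the first), then 34, and so on, one fewer each time.
Total: 35 x 35 x 34 x 33 x 32.

Final answer: 43982400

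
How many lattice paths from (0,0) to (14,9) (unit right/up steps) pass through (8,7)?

Paths (0,0)->(8,7): C(15,7) = 6435.
Paths (8,7)->(14,9): C(8,2) = 28.
By multiplication principle: 6435 x 28.

Final answer: 180180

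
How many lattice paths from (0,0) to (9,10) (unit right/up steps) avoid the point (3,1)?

Total paths to (9,10): C(19,10) = 92378.
Paths through (3,1): C(4,1) x C(15,9) = 20020.
Avoiding (3,1): 92378 - 20020.

Final answer: 72358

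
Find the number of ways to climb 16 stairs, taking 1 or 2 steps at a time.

Condition on the final move: it is a 1-step (f(n-1) ways to get there) or a 2-step (f(n-2) ways), so f(n) = f(n-1) + f(n-2), with f(1)=1, f(2)=2.
Computing successive values: f(1)=1, f(2)=2, f(3)=3, f(4)=5, f(5)=8, f(6)=13, f(7)=21, f(8)=34, f(9)=55, f(10)=89, f(11)=144, f(12)=233, f(13)=377, f(14)=610, f(15)=987, f(16)=1597.

Final answer: 1597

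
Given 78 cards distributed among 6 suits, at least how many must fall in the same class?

By pigeonhole with 78 objects and 6 categories: ceiling(78/6).

Final answer: 13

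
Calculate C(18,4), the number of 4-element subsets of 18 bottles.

C(18,4) = 18!/(4! x (18-4)!).

Final answer: C(18,4) = 3060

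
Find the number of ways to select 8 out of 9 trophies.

C(9,8) = 9!/(8! x (9-8)!).

Final answer: C(9,8) = 9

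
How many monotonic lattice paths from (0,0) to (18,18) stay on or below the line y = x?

Total monotonic paths to (18,18): C(36,18) = 9075135300.
Paths that cross above y=x (reflection bijection): C(36,19) = 8597496600.
Valid Dyck paths: 9075135300 - 8597496600.
(Check: C(36,18) - C(36,19) = C(36,18)/19, the Catalan number C_{18}.)

Final answer: C_{18} = 477638700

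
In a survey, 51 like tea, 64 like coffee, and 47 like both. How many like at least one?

|A union B| = |A| + |B| - |A intersect B| = 51 + 64 - 47.

Final answer: 68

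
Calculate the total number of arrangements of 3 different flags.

The number of ways to arrange 3 distinct objects is 3!.

Final answer: 3! = 6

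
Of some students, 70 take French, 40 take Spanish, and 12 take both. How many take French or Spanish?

|A union B| = |A| + |B| - |A intersect B| = 70 + 40 - 12.

Final answer: 98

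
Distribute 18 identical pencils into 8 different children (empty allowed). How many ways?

Stars and bars: C(n+k-1, k-1) = C(25,7).

Final answer: C(25,7) = 480700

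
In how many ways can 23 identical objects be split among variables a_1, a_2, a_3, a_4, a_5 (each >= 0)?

Stars and bars with 23 stars and 4 bars:
C(23+5-1, 5-1) = C(27,4).

Final answer: C(27,4) = 17550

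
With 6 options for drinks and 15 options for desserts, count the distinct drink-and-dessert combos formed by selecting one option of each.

By the multiplication principle: 6 x 15.

Final answer: 90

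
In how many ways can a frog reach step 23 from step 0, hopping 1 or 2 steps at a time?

Condition on the final move: it is a 1-step (f(n-1) ways to get there) or a 2-step (f(n-2) ways), so f(n) = f(n-1) + f(n-2), with f(1)=1, f(2)=2.
Iterating the recurrence: f(1)=1, f(2)=2, f(3)=3, f(4)=5, f(5)=8, f(6)=13, f(7)=21, f(8)=34, f(9)=55, f(10)=89, f(11)=144, f(12)=233, f(13)=377, f(14)=610, f(15)=987, f(16)=1597, f(17)=2584, f(18)=4181, f(19)=6765, f(20)=10946, f(21)=17711, f(22)=28657, f(23)=46368.

Final answer: 46368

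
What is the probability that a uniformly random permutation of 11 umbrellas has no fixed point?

Derangements satisfy D(n) = (n-1)(D(n-1) + D(n-2)), starting from D(0)=1, D(1)=0.
Building up: D(2)=1, D(3)=2, D(4)=9, D(5)=44, D(6)=265, D(7)=1854, D(8)=14833, D(9)=133496, D(10)=1334961, D(11)=14684570.
Total arrangements: 11! = 39916800.
Probability = D(11)/11! = 1468457/3991680.

Final answer: D(11)/11! = 14684570/39916800 = 0.367879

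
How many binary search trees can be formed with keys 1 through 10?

The structures are counted by the Catalan number C_n. Here n = 10.
C_n = C(2n,n) - C(2n,n+1), so C_{10} = C(20,10) - C(20,11) = 184756 - 167960.

Final answer: C_{10} = 16796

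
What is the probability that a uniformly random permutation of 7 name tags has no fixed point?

Use the recurrence D(n) = (n-1)(D(n-1) + D(n-2)) with D(0)=1, D(1)=0.
Building up: D(2)=1, D(3)=2, D(4)=9, D(5)=44, D(6)=265, D(7)=1854.
Total arrangements: 7! = 5040.
Probability = D(7)/7! = 103/280.

Final answer: D(7)/7! = 1854/5040 = 0.367857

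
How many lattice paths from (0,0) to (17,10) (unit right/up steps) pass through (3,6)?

Paths (0,0)->(3,6): C(9,6) = 84.
Paths (3,6)->(17,10): C(18,4) = 3060.
By multiplication principle: 84 x 3060.

Final answer: 257040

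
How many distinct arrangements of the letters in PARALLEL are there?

Letters (A:2, E:1, L:3, P:1, R:1). Total letters: 8.
Permutations = 8!/(3! x 2!).

Final answer: 3360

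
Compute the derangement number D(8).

Derangements satisfy D(n) = (n-1)(D(n-1) + D(n-2)), starting from D(0)=1, D(1)=0.
D(2) = 1 x (0 + 1) = 1
D(3) = 2 x (1 + 0) = 2
D(4) = 3 x (2 + 1) = 9
D(5) = 4 x (9 + 2) = 44
D(6) = 5 x (44 + 9) = 265
D(7) = 6 x (265 + 44) = 1854
D(8) = 7 x (D(7) + D(6)) = 7 x (1854 + 265)

Final answer: D(8) = 14833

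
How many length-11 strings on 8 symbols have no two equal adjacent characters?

First character: 8 choices. Each subsequent: 7 choices (must differ from the previous one).
Total: 8 x 7^10.

Final answer: 8 x 7^{10} = 2259801992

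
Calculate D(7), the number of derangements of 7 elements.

Derangements satisfy D(n) = (n-1)(D(n-1) + D(n-2)), starting from D(0)=1, D(1)=0.
D(2) = 1 x (0 + 1) = 1
D(3) = 2 x (1 + 0) = 2
D(4) = 3 x (2 + 1) = 9
D(5) = 4 x (9 + 2) = 44
D(6) = 5 x (44 + 9) = 265
D(7) = 6 x (D(6) + D(5)) = 6 x (265 + 44)

Final answer: D(7) = 1854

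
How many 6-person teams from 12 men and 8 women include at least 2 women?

Sum over valid woman counts:
C(8,2)C(12,4) = 13860
C(8,3)C(12,3) = 12320
C(8,4)C(12,2) = 4620
C(8,5)C(12,1) = 672
C(8,6)C(12,0) = 28
Total: 13860 + 12320 + 4620 + 672 + 28.

Final answer: 31500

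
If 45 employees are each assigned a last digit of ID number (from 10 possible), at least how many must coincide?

There are 10 possible values for last digit of ID number. With 45 employees and 10 categories, by pigeonhole: ceiling(45/10).

Final answer: 5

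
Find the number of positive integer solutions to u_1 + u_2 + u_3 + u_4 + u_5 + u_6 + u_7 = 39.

Substitute u'_i = u_i - 1 (so u'_i >= 0). Then sum u'_i = 39 - 7 = 32.
Stars and bars: C(32+7-1, 7-1) = C(38,6).

Final answer: C(38,6) = 2760681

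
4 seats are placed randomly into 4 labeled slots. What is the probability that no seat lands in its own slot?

Derangements satisfy D(n) = (n-1)(D(n-1) + D(n-2)), starting from D(0)=1, D(1)=0.
Building up: D(2)=1, D(3)=2, D(4)=9.
Total arrangements: 4! = 24.
Probability = D(4)/4! = 3/8.

Final answer: D(4)/4! = 9/24 = 0.375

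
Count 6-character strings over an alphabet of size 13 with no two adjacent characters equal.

Let g(n) count such strings. g(1) = 13, and each valid string of length n-1 extends in 12 ways (any symbol but the last), so g(n) = 12 g(n-1).
Total: g(6) = 13 x 12^5.

Final answer: 13 x 12^{5} = 3234816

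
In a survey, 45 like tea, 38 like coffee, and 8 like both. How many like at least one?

|A union B| = |A| + |B| - |A intersect B| = 45 + 38 - 8.

Final answer: 75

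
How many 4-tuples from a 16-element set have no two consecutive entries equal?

First character: 16 choices. Each subsequent: 15 choices (must differ from the previous one).
Total: 16 x 15^3.

Final answer: 16 x 15^{3} = 54000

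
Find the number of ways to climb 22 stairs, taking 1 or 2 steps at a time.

Let f(n) count the ways. The last step is size 1 or 2, so f(n) = f(n-1) + f(n-2) with f(1)=1, f(2)=2.
Computing successive values: f(1)=1, f(2)=2, f(3)=3, f(4)=5, f(5)=8, f(6)=13, f(7)=21, f(8)=34, f(9)=55, f(10)=89, f(11)=144, f(12)=233, f(13)=377, f(14)=610, f(15)=987, f(16)=1597, f(17)=2584, f(18)=4181, f(19)=6765, f(20)=10946, f(21)=17711, f(22)=28657.

Final answer: 28657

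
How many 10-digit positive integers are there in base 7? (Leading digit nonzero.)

These are the integers in [7^9, 7^10), so the count is 7^10 - 7^9 = 6 x 7^9.

Final answer: 242121642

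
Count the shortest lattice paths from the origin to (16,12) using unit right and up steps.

Each path has 16 right steps and 12 up steps in some order (28 steps total).
Choose which 12 of the 28 steps are up: C(28,12).

Final answer: C(28,12) = 30421755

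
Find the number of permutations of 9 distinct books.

The number of ways to arrange 9 distinct objects is 9!.

Final answer: 9! = 362880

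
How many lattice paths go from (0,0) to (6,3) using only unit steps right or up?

Each path has 6 right steps and 3 up steps in some order (9 steps total).
Choose which 3 of the 9 steps are up: C(9,3).

Final answer: C(9,3) = 84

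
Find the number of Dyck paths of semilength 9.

Total monotonic paths to (9,9): C(18,9) = 48620.
A path is bad iff it touches y = x + 1; reflecting its initial segment maps bad paths bijectively onto all paths to (8,10), of which there are C(18,10) = 43758.
Valid Dyck paths: 48620 - 43758.
(This is the Catalan number C_{9}.)

Final answer: C_{9} = 4862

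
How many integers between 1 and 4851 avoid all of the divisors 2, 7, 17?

|div by 2|=2425, |div by 7|=693, |div by 17|=285.
|div by 2&7|=346, |div by 2&17|=142, |div by 7&17|=40, |div by all|=20.
By inclusion-exclusion, divisible by at least one: 2425+693+285-346-142-40+20 = 2895.
Not divisible by any: 4851 - 2895.

Final answer: 1956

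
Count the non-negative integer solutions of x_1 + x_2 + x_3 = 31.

Stars and bars with 31 stars and 2 bars:
C(31+3-1, 3-1) = C(33,2).

Final answer: C(33,2) = 528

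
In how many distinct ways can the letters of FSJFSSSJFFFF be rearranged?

Letters (F:6, J:2, S:4). Total letters: 12.
Permutations = 12!/(6! x 4! x 2!).

Final answer: 13860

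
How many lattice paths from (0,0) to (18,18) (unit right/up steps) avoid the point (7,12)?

Total paths to (18,18): C(36,18) = 9075135300.
Paths through (7,12): C(19,12) x C(17,6) = 623601888.
Avoiding (7,12): 9075135300 - 623601888.

Final answer: 8451533412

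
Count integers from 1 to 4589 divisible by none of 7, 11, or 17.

|div by 7|=655, |div by 11|=417, |div by 17|=269.
|div by 7&11|=59, |div by 7&17|=38, |div by 11&17|=24, |div by all|=3.
By inclusion-exclusion, divisible by at least one: 655+417+269-59-38-24+3 = 1223.
Not divisible by any: 4589 - 1223.

Final answer: 3366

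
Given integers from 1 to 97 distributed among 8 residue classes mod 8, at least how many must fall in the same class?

By pigeonhole with 97 objects and 8 categories: ceiling(97/8).

Final answer: 13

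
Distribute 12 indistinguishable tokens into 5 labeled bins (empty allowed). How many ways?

Stars and bars: C(n+k-1, k-1) = C(16,4).

Final answer: C(16,4) = 1820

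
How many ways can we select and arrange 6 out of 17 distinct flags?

P(17,6) = 17!/(17-6)! = 17!/11!.

Final answer: P(17,6) = 8910720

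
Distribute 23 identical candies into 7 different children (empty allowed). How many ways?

Stars and bars: C(n+k-1, k-1) = C(29,6).

Final answer: C(29,6) = 475020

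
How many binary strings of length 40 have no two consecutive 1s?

Classify by the final bit: ...0 gives a(n-1) strings, ...01 gives a(n-2) strings. Thus a(n) = a(n-1) + a(n-2) with a(1)=2, a(2)=3.
Iterating the recurrence: a(1)=2, a(2)=3, a(3)=5, a(4)=8, a(5)=13, a(6)=21, a(7)=34, a(8)=55, a(9)=89, a(10)=144, a(11)=233, a(12)=377, a(13)=610, a(14)=987, a(15)=1597, a(16)=2584, a(17)=4181, a(18)=6765, a(19)=10946, a(20)=17711, a(21)=28657, a(22)=46368, a(23)=75025, a(24)=121393, a(25)=196418, a(26)=317811, a(27)=514229, a(28)=832040, a(29)=1346269, a(30)=2178309, a(31)=3524578, a(32)=5702887, a(33)=9227465, a(34)=14930352, a(35)=24157817, a(36)=39088169, a(37)=63245986, a(38)=102334155, a(39)=165580141, a(40)=267914296.

Final answer: 267914296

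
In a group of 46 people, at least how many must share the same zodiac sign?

There are 12 possible values for zodiac sign. With 46 people and 12 categories, by pigeonhole: ceiling(46/12).

Final answer: 4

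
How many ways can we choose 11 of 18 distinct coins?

C(18,11) = 18!/(11! x 7!).

Final answer: \binom{18}{11} = 31824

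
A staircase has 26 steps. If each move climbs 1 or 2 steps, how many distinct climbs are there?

Let f(n) be the number of climbs. Removing the last move (1 or 2 steps) gives f(n) = f(n-1) + f(n-2); base cases f(1)=1, f(2)=2.
Iterating the recurrence: f(1)=1, f(2)=2, f(3)=3, f(4)=5, f(5)=8, f(6)=13, f(7)=21, f(8)=34, f(9)=55, f(10)=89, f(11)=144, f(12)=233, f(13)=377, f(14)=610, f(15)=987, f(16)=1597, f(17)=2584, f(18)=4181, f(19)=6765, f(20)=10946, f(21)=17711, f(22)=28657, f(23)=46368, f(24)=75025, f(25)=121393, f(26)=196418.

Final answer: 196418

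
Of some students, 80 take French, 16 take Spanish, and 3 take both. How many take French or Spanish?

|A union B| = |A| + |B| - |A intersect B| = 80 + 16 - 3.

Final answer: 93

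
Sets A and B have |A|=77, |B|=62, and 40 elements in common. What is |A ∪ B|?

|A union B| = |A| + |B| - |A intersect B| = 77 + 62 - 40.

Final answer: 99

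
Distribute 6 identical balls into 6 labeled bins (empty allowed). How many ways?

Stars and bars: C(n+k-1, k-1) = C(11,5).

Final answer: C(11,5) = 462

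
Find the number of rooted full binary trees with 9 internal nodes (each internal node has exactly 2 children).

This is counted by the nth Catalan number C_n. Here n = 9.
C_n = C(2n,n) - C(2n,n+1), so C_{9} = C(18,9) - C(18,10) = 48620 - 43758.

Final answer: C_{9} = 4862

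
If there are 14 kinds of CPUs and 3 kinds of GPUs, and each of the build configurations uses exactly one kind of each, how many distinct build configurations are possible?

By the multiplication principle: 14 x 3.

Final answer: 42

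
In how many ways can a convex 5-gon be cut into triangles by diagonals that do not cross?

This is counted by the nth Catalan number C_n. Here n = 5 - 2 = 3.
C_n = C(2n,n)/(n+1), so C_{3} = C(6,3)/4 = 20/4.

Final answer: C_{3} = 5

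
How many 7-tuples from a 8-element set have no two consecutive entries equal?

First character: 8 choices. Each subsequent: 7 choices (must differ from the previous one).
Total: 8 x 7^6.

Final answer: 8 x 7^{6} = 941192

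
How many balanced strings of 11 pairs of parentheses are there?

This is counted by the nth Catalan number C_n. Here n = 11 (pairs).
C_n = (2n)!/(n!(n+1)!), so C_{11} = 22!/(11! x 12!) = C(22,11)/12 = 705432/12.

Final answer: C_{11} = 58786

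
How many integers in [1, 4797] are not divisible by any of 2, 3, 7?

|div by 2|=2398, |div by 3|=1599, |div by 7|=685.
|div by 2&3|=799, |div by 2&7|=342, |div by 3&7|=228, |div by all|=114.
By inclusion-exclusion, divisible by at least one: 2398+1599+685-799-342-228+114 = 3427.
Not divisible by any: 4797 - 3427.

Final answer: 1370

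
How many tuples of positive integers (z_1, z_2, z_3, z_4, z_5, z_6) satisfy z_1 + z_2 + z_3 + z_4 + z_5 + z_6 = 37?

Substitute z'_i = z_i - 1 (so z'_i >= 0). Then sum z'_i = 37 - 6 = 31.
Stars and bars: C(31+6-1, 6-1) = C(36,5).

Final answer: C(36,5) = 376992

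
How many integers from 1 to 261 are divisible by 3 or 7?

Multiples of 3: 87. Multiples of 7: 37. Of both (lcm=21): 12.
By inclusion-exclusion: 87 + 37 - 12.

Final answer: 112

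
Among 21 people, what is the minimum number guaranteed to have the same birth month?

There are 12 possible values for birth month. With 21 people and 12 categories, by pigeonhole: ceiling(21/12).

Final answer: 2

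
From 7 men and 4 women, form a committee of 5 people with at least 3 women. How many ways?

Sum over valid woman counts:
C(4,3)C(7,2) = 84
C(4,4)C(7,1) = 7
Total: 84 + 7.

Final answer: 91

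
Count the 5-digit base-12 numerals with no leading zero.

Leading digit: 11 options (nonzero). Other 4 digit(s): 12 options each.
Total: 11 x 12^4.

Final answer: 228096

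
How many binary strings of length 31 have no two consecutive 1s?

A valid string ends in 0 (append to any length-(n-1) valid string) or in 01 (append to any length-(n-2) valid string), so a(n) = a(n-1) + a(n-2) with a(1)=2, a(2)=3.
Building up term by term: a(1)=2, a(2)=3, a(3)=5, a(4)=8, a(5)=13, a(6)=21, a(7)=34, a(8)=55, a(9)=89, a(10)=144, a(11)=233, a(12)=377, a(13)=610, a(14)=987, a(15)=1597, a(16)=2584, a(17)=4181, a(18)=6765, a(19)=10946, a(20)=17711, a(21)=28657, a(22)=46368, a(23)=75025, a(24)=121393, a(25)=196418, a(26)=317811, a(27)=514229, a(28)=832040, a(29)=1346269, a(30)=2178309, a(31)=3524578.

Final answer: 3524578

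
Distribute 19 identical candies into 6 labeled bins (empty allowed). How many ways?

Stars and bars: C(n+k-1, k-1) = C(24,5).

Final answer: C(24,5) = 42504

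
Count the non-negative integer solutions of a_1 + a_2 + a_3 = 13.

Stars and bars with 13 stars and 2 bars:
C(13+3-1, 3-1) = C(15,2).

Final answer: C(15,2) = 105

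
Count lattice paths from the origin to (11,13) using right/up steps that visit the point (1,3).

Paths (0,0)->(1,3): C(4,3) = 4.
Paths (1,3)->(11,13): C(20,10) = 184756.
By multiplication principle: 4 x 184756.

Final answer: 739024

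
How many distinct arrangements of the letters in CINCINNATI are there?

Letters (A:1, C:2, I:3, N:3, T:1). Total letters: 10.
Permutations = 10!/(3! x 3! x 2!).

Final answer: 50400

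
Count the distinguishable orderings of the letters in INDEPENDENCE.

Letters (C:1, D:2, E:4, I:1, N:3, P:1). Total letters: 12.
Permutations = 12!/(4! x 3! x 2!).

Final answer: 1663200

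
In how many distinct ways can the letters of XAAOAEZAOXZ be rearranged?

Letters (A:4, E:1, O:2, X:2, Z:2). Total letters: 11.
Permutations = 11!/(4! x 2! x 2! x 2!).

Final answer: 207900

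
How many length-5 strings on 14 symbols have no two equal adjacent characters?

Let g(n) count such strings. g(1) = 14, and each valid string of length n-1 extends in 13 ways (any symbol but the last), so g(n) = 13 g(n-1).
Total: g(5) = 14 x 13^4.

Final answer: 14 x 13^{4} = 399854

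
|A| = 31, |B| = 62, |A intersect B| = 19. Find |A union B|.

|A union B| = |A| + |B| - |A intersect B| = 31 + 62 - 19.

Final answer: 74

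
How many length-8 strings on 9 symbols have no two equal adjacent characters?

Let g(n) count such strings. g(1) = 9, and each valid string of length n-1 extends in 8 ways (any symbol but the last), so g(n) = 8 g(n-1).
Total: g(8) = 9 x 8^7.

Final answer: 9 x 8^{7} = 18874368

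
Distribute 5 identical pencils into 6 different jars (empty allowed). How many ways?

Stars and bars: C(n+k-1, k-1) = C(10,5).

Final answer: C(10,5) = 252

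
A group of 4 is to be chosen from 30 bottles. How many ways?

C(30,4) = 30!/(4! x 26!).

Final answer: \binom{30}{4} = 27405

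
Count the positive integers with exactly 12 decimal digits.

First digit: 9 choices (1-9). Each of the remaining 11 digits: 10 choices.
Total: 9 x 10^11.

Final answer: 900000000000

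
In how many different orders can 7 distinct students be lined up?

The number of ways to arrange 7 distinct objects is 7!.

Final answer: 7! = 5040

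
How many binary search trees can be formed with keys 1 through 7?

This is counted by the nth Catalan number C_n. Here n = 7.
C_n = (2n)!/(n!(n+1)!), so C_{7} = 14!/(7! x 8!) = C(14,7)/8 = 3432/8.

Final answer: C_{7} = 429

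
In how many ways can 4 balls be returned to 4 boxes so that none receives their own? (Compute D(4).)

Derangements satisfy D(n) = (n-1)(D(n-1) + D(n-2)), starting from D(0)=1, D(1)=0.
D(2) = 1 x (0 + 1) = 1
D(3) = 2 x (1 + 0) = 2
D(4) = 3 x (D(3) + D(2)) = 3 x (2 + 1)

Final answer: D(4) = 9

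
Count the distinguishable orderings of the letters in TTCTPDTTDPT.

Letters (C:1, D:2, P:2, T:6). Total letters: 11.
Permutations = 11!/(6! x 2! x 2!).

Final answer: 13860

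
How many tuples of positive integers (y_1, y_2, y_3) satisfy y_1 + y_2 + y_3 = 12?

Substitute y'_i = y_i - 1 (so y'_i >= 0). Then sum y'_i = 12 - 3 = 9.
Stars and bars: C(9+3-1, 3-1) = C(11,2).

Final answer: C(11,2) = 55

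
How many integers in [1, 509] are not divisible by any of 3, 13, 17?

|div by 3|=169, |div by 13|=39, |div by 17|=29.
|div by 3&13|=13, |div by 3&17|=9, |div by 13&17|=2, |div by all|=0.
By inclusion-exclusion, divisible by at least one: 169+39+29-13-9-2+0 = 213.
Not divisible by any: 509 - 213.

Final answer: 296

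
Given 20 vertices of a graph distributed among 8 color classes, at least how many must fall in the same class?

By pigeonhole with 20 objects and 8 categories: ceiling(20/8).

Final answer: 3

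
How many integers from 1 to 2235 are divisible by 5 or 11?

Multiples of 5: 447. Multiples of 11: 203. Of both (lcm=55): 40.
By inclusion-exclusion: 447 + 203 - 40.

Final answer: 610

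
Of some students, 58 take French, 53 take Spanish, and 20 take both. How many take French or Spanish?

|A union B| = |A| + |B| - |A intersect B| = 58 + 53 - 20.

Final answer: 91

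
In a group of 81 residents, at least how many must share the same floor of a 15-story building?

There are 15 possible values for floor of a 15-story building. With 81 residents and 15 categories, by pigeonhole: ceiling(81/15).

Final answer: 6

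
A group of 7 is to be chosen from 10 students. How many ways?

C(10,7) = 10!/(7! x (10-7)!).

Final answer: C(10,7) = 120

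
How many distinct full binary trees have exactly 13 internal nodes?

This is counted by the nth Catalan number C_n. Here n = 13.
Using C_0 = 1 and C_(k+1) = C_k x 2(2k+1)/(k+2), build up term by term: C_1=1, C_2=2, C_3=5, C_4=14, C_5=42, C_6=132, C_7=429, C_8=1430, C_9=4862, C_10=16796, C_11=58786, C_12=208012, C_13=742900.

Final answer: C_{13} = 742900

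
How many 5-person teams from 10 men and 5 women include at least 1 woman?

Sum over valid woman counts:
C(5,1)C(10,4) = 1050
C(5,2)C(10,3) = 1200
C(5,3)C(10,2) = 450
C(5,4)C(10,1) = 50
C(5,5)C(10,0) = 1
Total: 1050 + 1200 + 450 + 50 + 1.

Final answer: 2751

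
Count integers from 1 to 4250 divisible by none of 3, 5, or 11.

|div by 3|=1416, |div by 5|=850, |div by 11|=386.
|div by 3&5|=283, |div by 3&11|=128, |div by 5&11|=77, |div by all|=25.
By inclusion-exclusion, divisible by at least one: 1416+850+386-283-128-77+25 = 2189.
Not divisible by any: 4250 - 2189.

Final answer: 2061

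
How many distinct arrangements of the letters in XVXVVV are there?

Letters (V:4, X:2). Total letters: 6.
Permutations = 6!/(4! x 2!).

Final answer: 15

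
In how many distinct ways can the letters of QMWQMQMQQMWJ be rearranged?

Letters (J:1, M:4, Q:5, W:2). Total letters: 12.
Permutations = 12!/(5! x 4! x 2!).

Final answer: 83160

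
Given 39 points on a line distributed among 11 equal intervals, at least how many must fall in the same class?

By pigeonhole with 39 objects and 11 categories: ceiling(39/11).

Final answer: 4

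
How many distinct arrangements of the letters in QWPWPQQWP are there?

Letters (P:3, Q:3, W:3). Total letters: 9.
Permutations = 9!/(3! x 3! x 3!).

Final answer: 1680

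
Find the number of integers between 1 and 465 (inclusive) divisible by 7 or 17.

Multiples of 7: 66. Multiples of 17: 27. Of both (lcm=119): 3.
By inclusion-exclusion: 66 + 27 - 3.

Final answer: 90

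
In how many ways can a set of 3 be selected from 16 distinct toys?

C(16,3) = 16!/(3! x 13!).

Final answer: \binom{16}{3} = 560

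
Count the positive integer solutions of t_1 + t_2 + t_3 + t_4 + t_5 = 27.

Substitute t'_i = t_i - 1 (so t'_i >= 0). Then sum t'_i = 27 - 5 = 22.
Stars and bars: C(22+5-1, 5-1) = C(26,4).

Final answer: C(26,4) = 14950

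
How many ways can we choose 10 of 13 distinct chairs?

C(13,10) = 13!/(10! x 3!).

Final answer: \binom{13}{10} = 286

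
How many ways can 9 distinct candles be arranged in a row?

The number of ways to arrange 9 distinct objects is 9!.

Final answer: 9! = 362880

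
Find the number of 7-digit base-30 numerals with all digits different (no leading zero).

The leading digit has 29 choices (anything but zero); the next has 29 (anything but the first), then 28, and so on, one fewer each time.
Total: 29 x 29 x 28 x 27 x 26 x 25 x 24.

Final answer: 9918417600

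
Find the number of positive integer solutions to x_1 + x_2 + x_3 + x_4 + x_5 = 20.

Substitute x'_i = x_i - 1 (so x'_i >= 0). Then sum x'_i = 20 - 5 = 15.
Stars and bars: C(15+5-1, 5-1) = C(19,4).

Final answer: C(19,4) = 3876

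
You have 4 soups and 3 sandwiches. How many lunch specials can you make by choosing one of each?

By the multiplication principle: 4 x 3.

Final answer: 12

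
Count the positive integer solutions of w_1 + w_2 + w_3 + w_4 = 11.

Substitute w'_i = w_i - 1 (so w'_i >= 0). Then sum w'_i = 11 - 4 = 7.
Stars and bars: C(7+4-1, 4-1) = C(10,3).

Final answer: C(10,3) = 120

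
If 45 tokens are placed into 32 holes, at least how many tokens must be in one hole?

By the pigeonhole principle: ceiling(45/32).

Final answer: 2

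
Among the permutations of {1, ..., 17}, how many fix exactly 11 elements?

Choose which 11 elements are fixed: C(17,11) = 12376.
Derange the remaining 6 using D(j) = (j-1)(D(j-1) + D(j-2)), D(0)=1, D(1)=0: D(2)=1, D(3)=2, D(4)=9, D(5)=44, D(6)=265.
Total: 12376 x 265.

Final answer: C(17,11) D(6) = 3279640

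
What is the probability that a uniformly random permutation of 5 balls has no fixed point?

D(n) = (n-1)(D(n-1) + D(n-2)), D(0)=1, D(1)=0.
Building up: D(2)=1, D(3)=2, D(4)=9, D(5)=44.
Total arrangements: 5! = 120.
Probability = D(5)/5! = 11/30.

Final answer: D(5)/5! = 44/120 = 0.366667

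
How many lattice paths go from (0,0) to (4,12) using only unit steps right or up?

Each path has 4 right steps and 12 up steps in some order (16 steps total).
Choose which 12 of the 16 steps are up: C(16,12).

Final answer: C(16,12) = 1820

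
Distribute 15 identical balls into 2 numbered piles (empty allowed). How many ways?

Stars and bars: C(n+k-1, k-1) = C(16,1).

Final answer: C(16,1) = 16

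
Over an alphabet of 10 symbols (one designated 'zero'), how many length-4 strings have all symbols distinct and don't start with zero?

First digit: 9 (nonzero). Second: 9 (not first). Third: 8, etc.
Total: 9 x 9 x 8 x 7.

Final answer: 4536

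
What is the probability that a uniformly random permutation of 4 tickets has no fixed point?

D(n) = (n-1)(D(n-1) + D(n-2)), D(0)=1, D(1)=0.
Building up: D(2)=1, D(3)=2, D(4)=9.
Total arrangements: 4! = 24.
Probability = D(4)/4! = 3/8.

Final answer: D(4)/4! = 9/24 = 0.375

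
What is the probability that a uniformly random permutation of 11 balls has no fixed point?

Derangements satisfy D(n) = (n-1)(D(n-1) + D(n-2)), starting from D(0)=1, D(1)=0.
Building up: D(2)=1, D(3)=2, D(4)=9, D(5)=44, D(6)=265, D(7)=1854, D(8)=14833, D(9)=133496, D(10)=1334961, D(11)=14684570.
Total arrangements: 11! = 39916800.
Probability = D(11)/11! = 1468457/3991680.

Final answer: D(11)/11! = 14684570/39916800 = 0.367879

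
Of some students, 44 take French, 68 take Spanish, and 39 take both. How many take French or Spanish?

|A union B| = |A| + |B| - |A intersect B| = 44 + 68 - 39.

Final answer: 73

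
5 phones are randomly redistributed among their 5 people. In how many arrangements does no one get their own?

D(n) = (n-1)(D(n-1) + D(n-2)), D(0)=1, D(1)=0.
D(2) = 1 x (0 + 1) = 1
D(3) = 2 x (1 + 0) = 2
D(4) = 3 x (2 + 1) = 9
D(5) = 4 x (D(4) + D(3)) = 4 x (9 + 2)

Final answer: D(5) = 44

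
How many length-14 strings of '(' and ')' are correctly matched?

This is counted by the nth Catalan number C_n. Here n = 7 (pairs).
C_n = C(2n,n)/(n+1), so C_{7} = C(14,7)/8 = 3432/8.

Final answer: C_{7} = 429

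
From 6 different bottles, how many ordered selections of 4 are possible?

P(6,4) = 6!/(6-4)! = 6!/2!.

Final answer: P(6,4) = 360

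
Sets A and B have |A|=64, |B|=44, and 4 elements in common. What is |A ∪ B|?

|A union B| = |A| + |B| - |A intersect B| = 64 + 44 - 4.

Final answer: 104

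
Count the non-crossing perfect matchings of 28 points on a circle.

The structures are counted by the Catalan number C_n. Here n = 28/2 = 14.
C_n = (2n)!/(n!(n+1)!), so C_{14} = 28!/(14! x 15!) = C(28,14)/15 = 40116600/15.

Final answer: C_{14} = 2674440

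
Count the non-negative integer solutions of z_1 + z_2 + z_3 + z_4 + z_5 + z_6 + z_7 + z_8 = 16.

Stars and bars with 16 stars and 7 bars:
C(16+8-1, 8-1) = C(23,7).

Final answer: C(23,7) = 245157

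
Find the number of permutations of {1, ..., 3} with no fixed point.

Derangements satisfy D(n) = (n-1)(D(n-1) + D(n-2)), starting from D(0)=1, D(1)=0.
Building up: D(2)=1.
D(3) = 2 x (D(2) + D(1)) = 2 x (1 + 0).

Final answer: D(3) = 2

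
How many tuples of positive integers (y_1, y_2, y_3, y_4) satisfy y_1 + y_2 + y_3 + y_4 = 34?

Substitute y'_i = y_i - 1 (so y'_i >= 0). Then sum y'_i = 34 - 4 = 30.
Stars and bars: C(30+4-1, 4-1) = C(33,3).

Final answer: C(33,3) = 5456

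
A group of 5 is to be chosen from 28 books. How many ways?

C(28,5) = 28!/(5! x 23!).

Final answer: \binom{28}{5} = 98280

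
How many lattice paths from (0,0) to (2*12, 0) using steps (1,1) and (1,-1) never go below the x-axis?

Total monotonic paths to (12,12): C(24,12) = 2704156.
A path is bad iff it touches y = x + 1; reflecting its initial segment maps bad paths bijectively onto all paths to (11,13), of which there are C(24,13) = 2496144.
Valid Dyck paths: 2704156 - 2496144.
(Check: C(24,12) - C(24,13) = C(24,12)/13, the Catalan number C_{12}.)

Final answer: C_{12} = 208012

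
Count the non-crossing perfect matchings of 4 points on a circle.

This is counted by the nth Catalan number C_n. Here n = 4/2 = 2.
C_n = C(2n,n) - C(2n,n+1), so C_{2} = C(4,2) - C(4,3) = 6 - 4.

Final answer: C_{2} = 2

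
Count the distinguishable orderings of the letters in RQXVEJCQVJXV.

Letters (C:1, E:1, J:2, Q:2, R:1, V:3, X:2). Total letters: 12.
Permutations = 12!/(3! x 2! x 2! x 2!).

Final answer: 9979200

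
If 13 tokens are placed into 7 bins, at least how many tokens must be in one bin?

By the pigeonhole principle: ceiling(13/7).

Final answer: 2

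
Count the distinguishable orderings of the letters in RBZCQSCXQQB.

Letters (B:2, C:2, Q:3, R:1, S:1, X:1, Z:1). Total letters: 11.
Permutations = 11!/(3! x 2! x 2!).

Final answer: 1663200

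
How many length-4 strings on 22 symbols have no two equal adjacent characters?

Let g(n) count such strings. g(1) = 22, and each valid string of length n-1 extends in 21 ways (any symbol but the last), so g(n) = 21 g(n-1).
Total: g(4) = 22 x 21^3.

Final answer: 22 x 21^{3} = 203742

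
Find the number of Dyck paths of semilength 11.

Total monotonic paths to (11,11): C(22,11) = 705432.
A path is bad iff it touches y = x + 1; reflecting its initial segment maps bad paths bijectively onto all paths to (10,12), of which there are C(22,12) = 646646.
Valid Dyck paths: 705432 - 646646.
(This is the Catalan number C_{11}.)

Final answer: C_{11} = 58786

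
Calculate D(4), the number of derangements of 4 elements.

Use the recurrence D(n) = (n-1)(D(n-1) + D(n-2)) with D(0)=1, D(1)=0.
D(2) = 1 x (0 + 1) = 1
D(3) = 2 x (1 + 0) = 2
D(4) = 3 x (D(3) + D(2)) = 3 x (2 + 1)

Final answer: D(4) = 9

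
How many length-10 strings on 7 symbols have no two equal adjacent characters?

First character: 7 choices. Each subsequent: 6 choices (must differ from the previous one).
Total: 7 x 6^9.

Final answer: 7 x 6^{9} = 70543872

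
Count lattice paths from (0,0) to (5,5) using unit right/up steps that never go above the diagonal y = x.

Total monotonic paths to (5,5): C(10,5) = 252.
Reflecting each bad path at its first crossing gives a bijection with paths to (4,6): C(10,6) = 210.
Valid Dyck paths: 252 - 210.
(Check: C(10,5) - C(10,6) = C(10,5)/6, the Catalan number C_{5}.)

Final answer: C_{5} = 42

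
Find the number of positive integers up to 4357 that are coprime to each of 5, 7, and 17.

|div by 5|=871, |div by 7|=622, |div by 17|=256.
|div by 5&7|=124, |div by 5&17|=51, |div by 7&17|=36, |div by all|=7.
By inclusion-exclusion, divisible by at least one: 871+622+256-124-51-36+7 = 1545.
Not divisible by any: 4357 - 1545.

Final answer: 2812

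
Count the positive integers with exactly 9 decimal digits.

The leading digit cannot be 0 (9 options); the other 8 digits can be anything (10 options each).
Total: 9 x 10^8.

Final answer: 900000000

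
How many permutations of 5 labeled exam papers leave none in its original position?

D(n) = (n-1)(D(n-1) + D(n-2)), D(0)=1, D(1)=0.
D(2) = 1 x (0 + 1) = 1
D(3) = 2 x (1 + 0) = 2
D(4) = 3 x (2 + 1) = 9
D(5) = 4 x (D(4) + D(3)) = 4 x (9 + 2)

Final answer: D(5) = 44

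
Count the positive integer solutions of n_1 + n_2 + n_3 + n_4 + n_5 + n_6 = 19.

Substitute n'_i = n_i - 1 (so n'_i >= 0). Then sum n'_i = 19 - 6 = 13.
Stars and bars: C(13+6-1, 6-1) = C(18,5).

Final answer: C(18,5) = 8568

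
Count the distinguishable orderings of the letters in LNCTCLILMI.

Letters (C:2, I:2, L:3, M:1, N:1, T:1). Total letters: 10.
Permutations = 10!/(3! x 2! x 2!).

Final answer: 151200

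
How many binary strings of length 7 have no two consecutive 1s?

Classify by the final bit: ...0 gives a(n-1) strings, ...01 gives a(n-2) strings. Thus a(n) = a(n-1) + a(n-2) with a(1)=2, a(2)=3.
Iterating the recurrence: a(1)=2, a(2)=3, a(3)=5, a(4)=8, a(5)=13, a(6)=21, a(7)=34.

Final answer: 34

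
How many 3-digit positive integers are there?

First digit: 9 choices (1-9). Each of the remaining 2 digits: 10 choices.
Total: 9 x 10^2.

Final answer: 900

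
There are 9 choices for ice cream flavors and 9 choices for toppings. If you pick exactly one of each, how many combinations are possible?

By the multiplication principle: 9 x 9.

Final answer: 81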